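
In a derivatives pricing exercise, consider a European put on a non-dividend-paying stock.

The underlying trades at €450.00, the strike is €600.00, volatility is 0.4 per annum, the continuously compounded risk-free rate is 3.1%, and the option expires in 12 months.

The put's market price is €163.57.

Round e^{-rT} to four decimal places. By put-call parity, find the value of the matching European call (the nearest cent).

€31.87

e^(−rT) = e^(−0.031·1) = 0.9695
Put-call parity: C − P = S − K·e^(−rT) = 450 − 600·0.9695 = 450 − 581.7000 = -131.7000
C = P + (C − P) = 163.57 + (-131.7000) = 31.8700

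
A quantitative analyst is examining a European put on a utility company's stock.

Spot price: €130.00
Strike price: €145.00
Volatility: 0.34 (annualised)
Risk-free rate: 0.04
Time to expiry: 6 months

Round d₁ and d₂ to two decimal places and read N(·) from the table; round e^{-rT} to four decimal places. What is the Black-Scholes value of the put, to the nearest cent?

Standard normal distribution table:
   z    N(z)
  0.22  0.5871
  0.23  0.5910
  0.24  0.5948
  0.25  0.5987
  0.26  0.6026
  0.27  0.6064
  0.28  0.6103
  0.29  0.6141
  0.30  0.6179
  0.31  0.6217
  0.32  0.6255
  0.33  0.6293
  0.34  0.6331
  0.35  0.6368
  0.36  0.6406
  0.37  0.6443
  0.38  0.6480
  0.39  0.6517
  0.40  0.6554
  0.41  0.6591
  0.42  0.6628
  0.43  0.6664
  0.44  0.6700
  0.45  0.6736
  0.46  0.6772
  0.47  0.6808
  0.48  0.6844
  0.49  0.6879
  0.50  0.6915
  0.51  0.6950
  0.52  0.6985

σ√T = 0.34·√0.5 = 0.2404
d₁ = [ln(130/145) + (0.04 + ½·0.34²)·0.5] / (σ√T) = (-0.1092 + 0.0489) / 0.2404 = -0.2508 → -0.25
d₂ = -0.2508 − 0.2404 = -0.4912 → -0.49
exp(−rT) = exp(−0.04·0.5) = 0.9802
N(−d₂) = N(0.49) = 0.6879;  N(−d₁) = N(0.25) = 0.5987
P = 145·0.9802·0.6879 − 130·0.5987 = 97.7705 − 77.8310 = 19.9395

€19.94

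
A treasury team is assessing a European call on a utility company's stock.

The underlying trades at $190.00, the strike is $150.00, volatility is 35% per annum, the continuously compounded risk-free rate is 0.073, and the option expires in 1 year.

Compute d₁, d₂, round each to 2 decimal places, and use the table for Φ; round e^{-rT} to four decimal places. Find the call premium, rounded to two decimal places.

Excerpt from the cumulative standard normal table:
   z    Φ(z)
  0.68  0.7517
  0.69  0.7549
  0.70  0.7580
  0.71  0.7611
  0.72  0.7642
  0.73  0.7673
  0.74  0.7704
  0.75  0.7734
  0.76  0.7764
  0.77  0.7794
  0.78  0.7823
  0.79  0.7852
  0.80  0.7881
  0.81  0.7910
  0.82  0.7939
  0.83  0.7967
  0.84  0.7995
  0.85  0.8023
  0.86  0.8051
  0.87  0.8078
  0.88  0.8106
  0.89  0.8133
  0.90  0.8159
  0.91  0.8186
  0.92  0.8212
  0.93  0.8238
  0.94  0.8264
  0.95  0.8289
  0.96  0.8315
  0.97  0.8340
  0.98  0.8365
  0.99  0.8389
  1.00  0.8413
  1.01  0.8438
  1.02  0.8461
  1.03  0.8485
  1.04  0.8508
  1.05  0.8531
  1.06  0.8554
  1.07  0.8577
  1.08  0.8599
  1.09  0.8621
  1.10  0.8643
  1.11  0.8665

$56.40

σ√T = 0.35·√1 = 0.3500
d₁ = [ln(190/150) + (0.073 + 0.35²/2)·1] / 0.3500 = [0.2364 + 0.1342] / 0.3500 = 1.0590 which rounds to 1.06
d₂ = d₁ − σ√T = 1.0590 − 0.3500 = 0.7090 which rounds to 0.71
e^(−rT) = e^(−0.073·1) = 0.9296
N(d₁) = N(1.06) = 0.8554;  N(d₂) = N(0.71) = 0.7611
C = 190·0.8554 − 150·0.9296·0.7611 = 162.5260 − 106.1278 = 56.3982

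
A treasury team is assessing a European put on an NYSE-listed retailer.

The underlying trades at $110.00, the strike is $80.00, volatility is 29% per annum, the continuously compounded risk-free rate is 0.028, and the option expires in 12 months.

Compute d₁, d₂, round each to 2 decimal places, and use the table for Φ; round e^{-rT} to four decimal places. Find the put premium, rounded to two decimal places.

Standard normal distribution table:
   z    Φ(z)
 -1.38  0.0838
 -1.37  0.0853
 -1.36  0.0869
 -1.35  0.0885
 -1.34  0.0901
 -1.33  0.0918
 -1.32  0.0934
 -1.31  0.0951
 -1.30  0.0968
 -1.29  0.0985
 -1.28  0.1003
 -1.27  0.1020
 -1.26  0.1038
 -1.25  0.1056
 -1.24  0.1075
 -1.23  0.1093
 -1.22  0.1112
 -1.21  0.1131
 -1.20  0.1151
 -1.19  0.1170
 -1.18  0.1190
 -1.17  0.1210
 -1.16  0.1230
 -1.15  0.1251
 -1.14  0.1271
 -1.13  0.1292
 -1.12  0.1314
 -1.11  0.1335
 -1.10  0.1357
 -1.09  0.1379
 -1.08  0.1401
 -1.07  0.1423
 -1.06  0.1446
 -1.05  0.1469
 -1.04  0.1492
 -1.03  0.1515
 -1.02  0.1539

$1.52

T = 1;  σ√T = 0.2900
ln(S/K) + (r + σ²/2)T = ln(110/80) + (0.028 + 0.29²/2)·1 = 0.3185 + 0.0701 = 0.3885
d₁ = 0.3885 / 0.2900 = 1.3397 → 1.34
d₂ = d₁ − σ√T = 1.3397 − 0.2900 = 1.0497 → 1.05
e^(−rT) = e^(−0.028·1) = 0.9724
P = 80·0.9724·N(-1.05) − 110·N(-1.34) = 80·0.9724·0.1469 − 110·0.0901 = 11.4276 − 9.9110 = 1.5166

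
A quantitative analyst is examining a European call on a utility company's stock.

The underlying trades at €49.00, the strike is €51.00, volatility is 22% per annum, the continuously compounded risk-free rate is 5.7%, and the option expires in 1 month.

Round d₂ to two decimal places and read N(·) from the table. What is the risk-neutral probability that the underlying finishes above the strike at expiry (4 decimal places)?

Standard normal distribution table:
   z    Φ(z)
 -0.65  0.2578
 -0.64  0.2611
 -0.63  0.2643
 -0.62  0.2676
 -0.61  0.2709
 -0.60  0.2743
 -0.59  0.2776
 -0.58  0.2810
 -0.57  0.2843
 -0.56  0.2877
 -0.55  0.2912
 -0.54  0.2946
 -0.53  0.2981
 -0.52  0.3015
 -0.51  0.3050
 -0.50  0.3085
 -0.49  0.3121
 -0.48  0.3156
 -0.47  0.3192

σ√T = 0.22 × 0.2887 = 0.0635
d₁ = [ln(49/51) + (0.057 + 0.22²/2)·0.08333] / 0.0635 = [-0.0400 + 0.0068] / 0.0635 = -0.5234 ≈ -0.52
d₂ = d₁ − σ√T = -0.5234 − 0.0635 = -0.5869 ≈ -0.59
Risk-neutral Pr[S_T > K] = N(d₂) = N(-0.59) = 0.2776

0.2776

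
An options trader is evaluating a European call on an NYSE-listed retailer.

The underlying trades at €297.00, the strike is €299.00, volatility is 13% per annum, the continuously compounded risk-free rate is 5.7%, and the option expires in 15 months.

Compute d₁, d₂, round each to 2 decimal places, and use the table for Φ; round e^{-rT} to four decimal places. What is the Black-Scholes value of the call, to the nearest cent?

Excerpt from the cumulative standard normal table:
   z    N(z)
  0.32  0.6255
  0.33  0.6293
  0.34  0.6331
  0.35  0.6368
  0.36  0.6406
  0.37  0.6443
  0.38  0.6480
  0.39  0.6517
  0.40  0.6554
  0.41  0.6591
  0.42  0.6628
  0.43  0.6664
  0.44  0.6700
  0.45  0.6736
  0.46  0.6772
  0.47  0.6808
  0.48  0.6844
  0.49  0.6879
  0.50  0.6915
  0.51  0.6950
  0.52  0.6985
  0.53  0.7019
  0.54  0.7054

σ√T = 0.13 × 1.1180 = 0.1453
d₁ = [ln(297/299) + (0.057 + ½·0.13²)·1.25] / (σ√T) = (-0.0067 + 0.0818) / 0.1453 = 0.5167 which rounds to 0.52
d₂ = 0.5167 − 0.1453 = 0.3714 which rounds to 0.37
exp(−rT) = exp(−0.057·1.25) = 0.9312
N(d₁) = N(0.52) = 0.6985;  N(d₂) = N(0.37) = 0.6443
C = 297·0.6985 − 299·0.9312·0.6443 = 207.4545 − 179.3917 = 28.0628

€28.06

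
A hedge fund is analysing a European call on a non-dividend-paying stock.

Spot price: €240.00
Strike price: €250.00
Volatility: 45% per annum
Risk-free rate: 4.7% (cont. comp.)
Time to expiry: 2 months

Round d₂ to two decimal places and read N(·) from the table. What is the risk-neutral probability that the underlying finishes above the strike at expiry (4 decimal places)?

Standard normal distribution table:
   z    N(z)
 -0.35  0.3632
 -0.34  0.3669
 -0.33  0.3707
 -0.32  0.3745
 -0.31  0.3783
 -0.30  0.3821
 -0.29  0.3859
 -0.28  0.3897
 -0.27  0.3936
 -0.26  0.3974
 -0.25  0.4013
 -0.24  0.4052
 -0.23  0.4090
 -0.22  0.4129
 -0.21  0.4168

0.3936

σ√T = 0.45 × 0.4082 = 0.1837
d₁ = [ln(240/250) + (0.047 + 0.45²/2)·0.1667] / 0.1837 = [-0.0408 + 0.0247] / 0.1837 = -0.0877 ⇒ -0.09
d₂ = d₁ − σ√T = -0.0877 − 0.1837 = -0.2714 ⇒ -0.27
Pr(exercise) under Q = N(d₂) = 0.3936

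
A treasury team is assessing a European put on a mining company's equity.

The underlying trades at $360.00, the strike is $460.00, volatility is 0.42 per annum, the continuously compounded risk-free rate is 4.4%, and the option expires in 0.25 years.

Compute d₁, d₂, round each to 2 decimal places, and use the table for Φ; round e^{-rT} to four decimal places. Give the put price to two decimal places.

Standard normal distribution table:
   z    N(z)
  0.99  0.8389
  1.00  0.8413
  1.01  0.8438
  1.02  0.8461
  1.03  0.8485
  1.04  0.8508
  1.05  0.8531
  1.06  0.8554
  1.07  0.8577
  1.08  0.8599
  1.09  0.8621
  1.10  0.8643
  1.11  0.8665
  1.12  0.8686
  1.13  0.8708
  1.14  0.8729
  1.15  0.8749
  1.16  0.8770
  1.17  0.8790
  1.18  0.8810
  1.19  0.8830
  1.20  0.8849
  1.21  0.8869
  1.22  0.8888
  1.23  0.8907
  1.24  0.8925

$100.62

σ√T = 0.42 × 0.5000 = 0.2100
d₁ = [ln(360/460) + (0.044 + 0.42²/2)·0.25] / 0.2100 = [-0.2451 + 0.0330] / 0.2100 = -1.0099 → -1.01
d₂ = d₁ − σ√T = -1.0099 − 0.2100 = -1.2199 → -1.22
e^(−rT) = e^(−0.044·0.25) = 0.9891
N(−d₂) = N(1.22) = 0.8888;  N(−d₁) = N(1.01) = 0.8438
P = 460·0.9891·0.8888 − 360·0.8438 = 404.3916 − 303.7680 = 100.6236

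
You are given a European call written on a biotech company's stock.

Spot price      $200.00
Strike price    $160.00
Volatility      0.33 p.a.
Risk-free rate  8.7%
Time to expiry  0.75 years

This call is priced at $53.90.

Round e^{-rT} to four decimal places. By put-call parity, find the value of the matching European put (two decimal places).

$3.79

e^(−rT) = e^(−0.087·0.75) = 0.9368
Put-call parity: C − P = S − K·e^(−rT) = 200 − 160·0.9368 = 200 − 149.8880 = 50.1120
P = C − (C − P) = 53.90 − (50.1120) = 3.7880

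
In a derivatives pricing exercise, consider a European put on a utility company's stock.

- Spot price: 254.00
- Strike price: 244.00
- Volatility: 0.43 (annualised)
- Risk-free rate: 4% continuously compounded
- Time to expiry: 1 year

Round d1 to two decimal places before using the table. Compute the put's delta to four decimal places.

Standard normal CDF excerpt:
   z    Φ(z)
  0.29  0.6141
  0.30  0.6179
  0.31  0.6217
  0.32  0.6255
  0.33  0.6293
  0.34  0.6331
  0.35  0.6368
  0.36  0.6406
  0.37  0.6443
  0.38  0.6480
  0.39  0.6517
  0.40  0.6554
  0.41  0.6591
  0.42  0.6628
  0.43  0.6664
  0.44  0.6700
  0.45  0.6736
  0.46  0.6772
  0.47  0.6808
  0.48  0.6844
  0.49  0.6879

-0.3446

σ√T = 0.43·√1 = 0.4300
ln(S/K) + (r + σ²/2)T = ln(254/244) + (0.04 + 0.43²/2)·1 = 0.0402 + 0.1324 = 0.1726
d₁ = 0.1726 / 0.4300 = 0.4014 → 0.40
N(d₁) = N(0.40) = 0.6554
Δ_put = N(d₁) − 1 = 0.6554 − 1 = -0.3446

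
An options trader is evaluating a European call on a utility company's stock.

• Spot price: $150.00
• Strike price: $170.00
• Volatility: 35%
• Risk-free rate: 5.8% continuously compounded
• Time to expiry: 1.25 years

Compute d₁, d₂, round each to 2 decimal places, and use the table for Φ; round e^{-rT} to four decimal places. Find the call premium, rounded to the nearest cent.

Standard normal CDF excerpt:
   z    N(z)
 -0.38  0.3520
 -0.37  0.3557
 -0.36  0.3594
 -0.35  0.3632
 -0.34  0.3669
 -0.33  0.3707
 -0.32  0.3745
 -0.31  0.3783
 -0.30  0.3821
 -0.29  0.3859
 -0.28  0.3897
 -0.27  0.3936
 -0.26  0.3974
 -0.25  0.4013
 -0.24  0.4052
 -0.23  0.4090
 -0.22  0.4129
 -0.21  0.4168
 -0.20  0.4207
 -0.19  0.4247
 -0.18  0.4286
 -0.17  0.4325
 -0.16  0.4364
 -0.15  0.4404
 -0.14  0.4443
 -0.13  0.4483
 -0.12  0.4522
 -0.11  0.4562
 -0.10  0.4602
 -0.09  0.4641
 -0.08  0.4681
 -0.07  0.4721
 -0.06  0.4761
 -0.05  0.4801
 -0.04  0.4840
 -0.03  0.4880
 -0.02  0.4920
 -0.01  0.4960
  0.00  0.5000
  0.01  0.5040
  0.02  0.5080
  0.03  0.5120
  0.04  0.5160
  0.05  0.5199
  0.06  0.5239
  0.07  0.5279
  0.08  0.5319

$19.97

σ√T = 0.35 × 1.1180 = 0.3913
d₁ = [ln(150/170) + (0.058 + 0.35²/2)·1.25] / 0.3913 = [-0.1252 + 0.1491] / 0.3913 = 0.0611 ⇒ 0.06
d₂ = d₁ − σ√T = 0.0611 − 0.3913 = -0.3302 ⇒ -0.33
exp(−rT) = exp(−0.058·1.25) = 0.9301
N(d₁) = N(0.06) = 0.5239;  N(d₂) = N(-0.33) = 0.3707
C = 150·0.5239 − 170·0.9301·0.3707 = 78.5850 − 58.6140 = 19.9710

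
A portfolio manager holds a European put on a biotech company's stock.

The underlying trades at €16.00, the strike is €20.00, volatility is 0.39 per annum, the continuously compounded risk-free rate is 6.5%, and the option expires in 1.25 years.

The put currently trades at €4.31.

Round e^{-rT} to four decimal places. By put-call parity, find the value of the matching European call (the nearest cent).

exp(−rT) = exp(−0.065·1.25) = 0.9220
Put-call parity: C − P = S − K·e^(−rT) = 16 − 20·0.9220 = 16 − 18.4400 = -2.4400
C = P + (C − P) = 4.31 + (-2.4400) = 1.8700

€1.87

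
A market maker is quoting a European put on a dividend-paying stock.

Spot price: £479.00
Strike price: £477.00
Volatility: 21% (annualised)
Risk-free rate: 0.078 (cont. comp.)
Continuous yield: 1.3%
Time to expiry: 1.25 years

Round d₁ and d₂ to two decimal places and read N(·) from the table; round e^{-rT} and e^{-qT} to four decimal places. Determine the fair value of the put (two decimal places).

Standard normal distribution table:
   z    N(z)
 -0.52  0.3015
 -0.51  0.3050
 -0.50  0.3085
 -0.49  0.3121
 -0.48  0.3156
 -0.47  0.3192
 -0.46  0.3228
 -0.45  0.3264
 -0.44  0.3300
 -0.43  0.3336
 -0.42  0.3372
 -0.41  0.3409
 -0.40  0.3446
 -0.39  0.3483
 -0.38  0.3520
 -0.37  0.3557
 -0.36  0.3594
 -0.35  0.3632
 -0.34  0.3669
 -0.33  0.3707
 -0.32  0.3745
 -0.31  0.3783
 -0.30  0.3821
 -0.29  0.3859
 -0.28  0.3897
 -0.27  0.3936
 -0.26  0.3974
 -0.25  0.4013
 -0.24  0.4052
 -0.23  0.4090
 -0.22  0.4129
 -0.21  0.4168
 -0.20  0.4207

£24.90

σ√T = 0.21 × 1.1180 = 0.2348
d₁ = [ln(479/477) + (0.078 − 0.013 + ½·0.21²)·1.25] / (σ√T) = (0.0042 + 0.1088) / 0.2348 = 0.4813 which rounds to 0.48
d₂ = 0.4813 − 0.2348 = 0.2465 which rounds to 0.25
exp(−qT) = exp(−0.013·1.25) = 0.9839;  exp(−rT) = exp(−0.078·1.25) = 0.9071
N(−d₂) = N(-0.25) = 0.4013;  N(−d₁) = N(-0.48) = 0.3156
P = 477·0.9071·0.4013 − 479·0.9839·0.3156 = 173.6372 − 148.7385 = 24.8986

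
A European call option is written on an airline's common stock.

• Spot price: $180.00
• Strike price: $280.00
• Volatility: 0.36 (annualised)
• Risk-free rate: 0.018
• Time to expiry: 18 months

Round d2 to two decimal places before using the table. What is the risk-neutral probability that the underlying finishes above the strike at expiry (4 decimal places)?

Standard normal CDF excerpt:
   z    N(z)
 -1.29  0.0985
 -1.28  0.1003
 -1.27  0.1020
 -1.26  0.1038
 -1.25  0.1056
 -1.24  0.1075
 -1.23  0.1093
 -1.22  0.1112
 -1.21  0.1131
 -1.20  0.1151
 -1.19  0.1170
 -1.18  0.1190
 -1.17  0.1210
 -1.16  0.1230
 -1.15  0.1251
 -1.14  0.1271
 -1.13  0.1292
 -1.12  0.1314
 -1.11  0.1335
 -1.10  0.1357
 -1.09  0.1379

σ√T = 0.36 × 1.2247 = 0.4409
d₁ = [ln(180/280) + (0.018 + 0.36²/2)·1.5] / 0.4409 = [-0.4418 + 0.1242] / 0.4409 = -0.7204 → -0.72
d₂ = d₁ − σ√T = -0.7204 − 0.4409 = -1.1613 → -1.16
Risk-neutral Pr[S_T > K] = N(d₂) = N(-1.16) = 0.1230

0.1230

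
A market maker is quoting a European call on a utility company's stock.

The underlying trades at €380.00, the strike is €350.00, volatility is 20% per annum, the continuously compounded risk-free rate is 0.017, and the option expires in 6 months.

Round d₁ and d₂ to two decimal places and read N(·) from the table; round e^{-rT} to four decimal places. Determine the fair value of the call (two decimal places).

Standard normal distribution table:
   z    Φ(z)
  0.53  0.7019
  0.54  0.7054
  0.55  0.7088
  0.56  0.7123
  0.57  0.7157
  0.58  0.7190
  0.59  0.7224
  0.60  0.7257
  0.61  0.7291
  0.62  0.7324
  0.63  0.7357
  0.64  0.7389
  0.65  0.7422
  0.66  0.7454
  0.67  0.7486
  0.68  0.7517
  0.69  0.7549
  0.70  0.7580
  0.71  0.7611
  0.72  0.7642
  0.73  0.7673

€40.85

σ√T = 0.2 × 0.7071 = 0.1414
d₁ = [ln(380/350) + (0.017 + 0.2²/2)·0.5] / 0.1414 = [0.0822 + 0.0185] / 0.1414 = 0.7123 ≈ 0.71
d₂ = d₁ − σ√T = 0.7123 − 0.1414 = 0.5709 ≈ 0.57
e^(−rT) = e^(−0.017·0.5) = 0.9915
N(d₁) = N(0.71) = 0.7611;  N(d₂) = N(0.57) = 0.7157
C = 380·0.7611 − 350·0.9915·0.7157 = 289.2180 − 248.3658 = 40.8522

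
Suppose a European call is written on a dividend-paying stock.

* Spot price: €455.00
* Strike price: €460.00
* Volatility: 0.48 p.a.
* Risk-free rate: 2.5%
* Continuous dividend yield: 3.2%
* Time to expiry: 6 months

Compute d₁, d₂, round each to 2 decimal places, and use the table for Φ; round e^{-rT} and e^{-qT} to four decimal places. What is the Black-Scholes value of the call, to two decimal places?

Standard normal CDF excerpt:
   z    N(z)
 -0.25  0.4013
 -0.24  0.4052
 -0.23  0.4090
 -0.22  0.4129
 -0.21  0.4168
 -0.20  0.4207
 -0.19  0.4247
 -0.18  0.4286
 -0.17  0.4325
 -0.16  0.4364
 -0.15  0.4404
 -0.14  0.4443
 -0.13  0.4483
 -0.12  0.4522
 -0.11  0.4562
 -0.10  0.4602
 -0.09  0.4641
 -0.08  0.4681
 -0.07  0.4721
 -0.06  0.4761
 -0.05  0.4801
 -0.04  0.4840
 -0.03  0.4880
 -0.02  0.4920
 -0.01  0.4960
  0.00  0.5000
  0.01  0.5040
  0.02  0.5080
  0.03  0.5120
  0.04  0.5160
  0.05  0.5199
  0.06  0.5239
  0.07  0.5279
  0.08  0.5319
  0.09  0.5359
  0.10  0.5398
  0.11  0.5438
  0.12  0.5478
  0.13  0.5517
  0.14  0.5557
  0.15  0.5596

€57.68

σ√T = 0.48 × 0.7071 = 0.3394
d₁ = [ln(455/460) + (0.025 − 0.032 + 0.48²/2)·0.5] / 0.3394 = [-0.0109 + 0.0541] / 0.3394 = 0.1272 which rounds to 0.13
d₂ = d₁ − σ√T = 0.1272 − 0.3394 = -0.2122 which rounds to -0.21
e^(−qT) = e^(−0.032·0.5) = 0.9841;  e^(−rT) = e^(−0.025·0.5) = 0.9876
N(d₁) = N(0.13) = 0.5517;  N(d₂) = N(-0.21) = 0.4168
C = 455·0.9841·0.5517 − 460·0.9876·0.4168 = 247.0322 − 189.3506 = 57.6817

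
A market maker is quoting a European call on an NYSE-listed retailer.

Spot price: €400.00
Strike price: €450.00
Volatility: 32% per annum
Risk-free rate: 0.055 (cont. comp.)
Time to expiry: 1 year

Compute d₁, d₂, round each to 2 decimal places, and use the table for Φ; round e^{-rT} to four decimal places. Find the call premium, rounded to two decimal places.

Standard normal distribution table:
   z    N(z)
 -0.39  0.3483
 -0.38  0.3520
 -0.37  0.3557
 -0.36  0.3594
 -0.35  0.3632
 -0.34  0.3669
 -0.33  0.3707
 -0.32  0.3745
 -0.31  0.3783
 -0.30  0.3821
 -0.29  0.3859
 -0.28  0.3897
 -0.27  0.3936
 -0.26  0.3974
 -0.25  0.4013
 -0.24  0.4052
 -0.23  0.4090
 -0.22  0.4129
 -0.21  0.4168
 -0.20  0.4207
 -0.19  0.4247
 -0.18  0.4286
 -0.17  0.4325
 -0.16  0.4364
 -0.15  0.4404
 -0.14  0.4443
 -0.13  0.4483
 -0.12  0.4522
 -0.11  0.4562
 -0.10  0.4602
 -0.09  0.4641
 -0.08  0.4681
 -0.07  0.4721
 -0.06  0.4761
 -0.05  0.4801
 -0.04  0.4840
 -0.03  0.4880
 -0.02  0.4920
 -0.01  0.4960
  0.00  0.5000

T = 1;  σ√T = 0.3200
ln(S/K) + (r + σ²/2)T = ln(400/450) + (0.055 + 0.32²/2)·1 = -0.1178 + 0.1062 = -0.0116
d₁ = -0.0116 / 0.3200 = -0.0362 ≈ -0.04
d₂ = d₁ − σ√T = -0.0362 − 0.3200 = -0.3562 ≈ -0.36
exp(−rT) = exp(−0.055·1) = 0.9465
C = 400·N(-0.04) − 450·0.9465·N(-0.36) = 400·0.4840 − 450·0.9465·0.3594 = 193.6000 − 153.0774 = 40.5226

€40.52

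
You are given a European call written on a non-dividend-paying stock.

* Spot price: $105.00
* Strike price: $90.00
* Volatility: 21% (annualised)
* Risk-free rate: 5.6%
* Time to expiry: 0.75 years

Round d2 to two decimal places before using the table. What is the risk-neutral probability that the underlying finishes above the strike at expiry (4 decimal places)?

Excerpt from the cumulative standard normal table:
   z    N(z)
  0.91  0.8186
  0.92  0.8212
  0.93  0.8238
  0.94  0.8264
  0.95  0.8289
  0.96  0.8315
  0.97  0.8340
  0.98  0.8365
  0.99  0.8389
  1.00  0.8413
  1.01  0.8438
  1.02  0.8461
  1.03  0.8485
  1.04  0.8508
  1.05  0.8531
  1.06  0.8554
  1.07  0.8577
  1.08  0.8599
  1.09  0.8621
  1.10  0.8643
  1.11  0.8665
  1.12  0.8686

T = 0.75;  σ√T = 0.1819
d₁ = [ln(105/90) + (0.056 + ½·0.21²)·0.75] / (σ√T) = (0.1542 + 0.0585) / 0.1819 = 1.1695 ≈ 1.17
d₂ = 1.1695 − 0.1819 = 0.9876 ≈ 0.99
Pr(exercise) under Q = N(d₂) = 0.8389

0.8389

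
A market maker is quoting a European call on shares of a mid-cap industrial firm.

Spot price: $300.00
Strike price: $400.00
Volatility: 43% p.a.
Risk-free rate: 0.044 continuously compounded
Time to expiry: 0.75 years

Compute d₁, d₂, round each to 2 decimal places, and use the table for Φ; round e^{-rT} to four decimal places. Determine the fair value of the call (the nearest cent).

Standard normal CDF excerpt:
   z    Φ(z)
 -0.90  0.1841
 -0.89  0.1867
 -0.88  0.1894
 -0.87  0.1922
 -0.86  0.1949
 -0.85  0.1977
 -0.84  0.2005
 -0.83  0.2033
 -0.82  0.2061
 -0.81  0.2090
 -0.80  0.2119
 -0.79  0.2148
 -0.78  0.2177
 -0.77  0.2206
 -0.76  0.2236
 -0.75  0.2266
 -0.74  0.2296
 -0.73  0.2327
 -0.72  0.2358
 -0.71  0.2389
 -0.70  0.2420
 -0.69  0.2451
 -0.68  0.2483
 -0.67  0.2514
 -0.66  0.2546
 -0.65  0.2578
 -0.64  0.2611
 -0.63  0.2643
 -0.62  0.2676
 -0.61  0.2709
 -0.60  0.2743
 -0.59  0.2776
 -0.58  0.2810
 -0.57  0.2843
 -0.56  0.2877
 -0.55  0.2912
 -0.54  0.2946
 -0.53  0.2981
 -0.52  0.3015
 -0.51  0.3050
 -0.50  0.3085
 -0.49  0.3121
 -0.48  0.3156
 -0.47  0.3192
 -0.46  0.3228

$18.17

T = 0.75;  σ√T = 0.3724
ln(S/K) + (r + σ²/2)T = ln(300/400) + (0.044 + 0.43²/2)·0.75 = -0.2877 + 0.1023 = -0.1853
d₁ = -0.1853 / 0.3724 = -0.4977 which rounds to -0.50
d₂ = d₁ − σ√T = -0.4977 − 0.3724 = -0.8701 which rounds to -0.87
exp(−rT) = exp(−0.044·0.75) = 0.9675
N(d₁) = N(-0.50) = 0.3085;  N(d₂) = N(-0.87) = 0.1922
C = 300·0.3085 − 400·0.9675·0.1922 = 92.5500 − 74.3814 = 18.1686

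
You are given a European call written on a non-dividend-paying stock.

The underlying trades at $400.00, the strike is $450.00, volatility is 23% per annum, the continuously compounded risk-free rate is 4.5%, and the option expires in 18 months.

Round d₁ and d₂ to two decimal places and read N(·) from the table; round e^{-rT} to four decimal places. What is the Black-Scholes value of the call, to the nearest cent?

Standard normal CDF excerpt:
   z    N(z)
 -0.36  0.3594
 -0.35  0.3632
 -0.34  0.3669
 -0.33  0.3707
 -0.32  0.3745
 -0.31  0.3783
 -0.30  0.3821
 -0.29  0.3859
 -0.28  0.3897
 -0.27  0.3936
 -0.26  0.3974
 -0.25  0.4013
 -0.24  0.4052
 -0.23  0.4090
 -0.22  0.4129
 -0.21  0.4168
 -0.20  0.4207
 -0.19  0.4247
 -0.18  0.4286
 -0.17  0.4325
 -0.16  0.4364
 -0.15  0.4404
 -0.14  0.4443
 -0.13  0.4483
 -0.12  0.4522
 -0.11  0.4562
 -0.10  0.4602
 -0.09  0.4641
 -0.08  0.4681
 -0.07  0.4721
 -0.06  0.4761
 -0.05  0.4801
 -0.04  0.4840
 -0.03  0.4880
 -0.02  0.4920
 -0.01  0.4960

σ√T = 0.23 × 1.2247 = 0.2817
ln(S/K) + (r + σ²/2)T = ln(400/450) + (0.045 + 0.23²/2)·1.5 = -0.1178 + 0.1072 = -0.0106
d₁ = -0.0106 / 0.2817 = -0.0377 ⇒ -0.04
d₂ = d₁ − σ√T = -0.0377 − 0.2817 = -0.3193 ⇒ -0.32
e^(−rT) = e^(−0.045·1.5) = 0.9347
N(d₁) = N(-0.04) = 0.4840;  N(d₂) = N(-0.32) = 0.3745
C = 400·0.4840 − 450·0.9347·0.3745 = 193.6000 − 157.5203 = 36.0797

$36.08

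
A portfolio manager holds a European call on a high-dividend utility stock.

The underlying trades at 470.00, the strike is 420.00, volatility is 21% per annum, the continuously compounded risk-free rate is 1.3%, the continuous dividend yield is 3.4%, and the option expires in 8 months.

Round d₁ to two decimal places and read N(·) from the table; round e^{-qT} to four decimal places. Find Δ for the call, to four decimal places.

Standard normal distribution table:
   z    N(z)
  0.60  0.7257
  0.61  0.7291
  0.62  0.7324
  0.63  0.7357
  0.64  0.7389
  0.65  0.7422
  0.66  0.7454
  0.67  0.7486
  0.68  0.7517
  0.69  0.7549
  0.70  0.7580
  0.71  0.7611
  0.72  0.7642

0.7287

σ√T = 0.21 × 0.8165 = 0.1715
d₁ = [ln(470/420) + (0.013 − 0.034 + 0.21²/2)·0.6667] / 0.1715 = [0.1125 + 0.0007] / 0.1715 = 0.6601 ≈ 0.66
N(d₁) = N(0.66) = 0.7454
Δ_call = exp(−qT)·N(d₁) = 0.9776·0.7454 = 0.7287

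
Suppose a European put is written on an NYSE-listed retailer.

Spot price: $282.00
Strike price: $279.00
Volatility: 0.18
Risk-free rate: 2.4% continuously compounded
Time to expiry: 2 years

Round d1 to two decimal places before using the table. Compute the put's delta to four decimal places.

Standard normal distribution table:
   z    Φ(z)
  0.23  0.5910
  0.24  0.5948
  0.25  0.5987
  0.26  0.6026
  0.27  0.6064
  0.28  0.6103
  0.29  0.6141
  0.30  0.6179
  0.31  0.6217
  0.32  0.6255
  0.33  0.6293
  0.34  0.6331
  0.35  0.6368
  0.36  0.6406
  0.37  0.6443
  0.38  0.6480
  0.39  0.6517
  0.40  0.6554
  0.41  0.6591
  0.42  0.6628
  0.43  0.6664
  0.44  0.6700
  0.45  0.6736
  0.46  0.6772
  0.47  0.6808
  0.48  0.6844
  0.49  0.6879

-0.3594

σ√T = 0.18·√2 = 0.2546
d₁ = [ln(282/279) + (0.024 + ½·0.18²)·2] / (σ√T) = (0.0107 + 0.0804) / 0.2546 = 0.3579 ≈ 0.36
N(d₁) = N(0.36) = 0.6406
Δ_put = N(d₁) − 1 = 0.6406 − 1 = -0.3594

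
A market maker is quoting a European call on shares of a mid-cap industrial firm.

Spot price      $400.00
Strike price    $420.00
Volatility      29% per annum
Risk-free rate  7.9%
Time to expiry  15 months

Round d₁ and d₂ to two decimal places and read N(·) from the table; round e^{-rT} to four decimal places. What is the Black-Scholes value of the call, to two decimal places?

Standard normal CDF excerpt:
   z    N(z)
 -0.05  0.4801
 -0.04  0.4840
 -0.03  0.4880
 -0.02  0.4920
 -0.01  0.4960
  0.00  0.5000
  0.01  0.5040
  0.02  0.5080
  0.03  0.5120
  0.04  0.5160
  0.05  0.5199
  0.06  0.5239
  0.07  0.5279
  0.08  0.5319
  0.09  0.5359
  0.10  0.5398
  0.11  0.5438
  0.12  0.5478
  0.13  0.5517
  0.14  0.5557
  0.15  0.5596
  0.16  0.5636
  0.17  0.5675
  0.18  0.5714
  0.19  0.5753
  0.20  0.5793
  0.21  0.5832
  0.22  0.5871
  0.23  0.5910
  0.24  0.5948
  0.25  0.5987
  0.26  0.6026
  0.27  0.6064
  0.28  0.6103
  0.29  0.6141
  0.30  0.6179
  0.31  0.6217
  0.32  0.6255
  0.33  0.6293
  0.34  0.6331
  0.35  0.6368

σ√T = 0.29·√1.25 = 0.3242
d₁ = [ln(400/420) + (0.079 + 0.29²/2)·1.25] / 0.3242 = [-0.0488 + 0.1513] / 0.3242 = 0.3162 ≈ 0.32
d₂ = d₁ − σ√T = 0.3162 − 0.3242 = -0.0080 ≈ -0.01
exp(−rT) = exp(−0.079·1.25) = 0.9060
C = 400·N(0.32) − 420·0.9060·N(-0.01) = 400·0.6255 − 420·0.9060·0.4960 = 250.2000 − 188.7379 = 61.4621

$61.46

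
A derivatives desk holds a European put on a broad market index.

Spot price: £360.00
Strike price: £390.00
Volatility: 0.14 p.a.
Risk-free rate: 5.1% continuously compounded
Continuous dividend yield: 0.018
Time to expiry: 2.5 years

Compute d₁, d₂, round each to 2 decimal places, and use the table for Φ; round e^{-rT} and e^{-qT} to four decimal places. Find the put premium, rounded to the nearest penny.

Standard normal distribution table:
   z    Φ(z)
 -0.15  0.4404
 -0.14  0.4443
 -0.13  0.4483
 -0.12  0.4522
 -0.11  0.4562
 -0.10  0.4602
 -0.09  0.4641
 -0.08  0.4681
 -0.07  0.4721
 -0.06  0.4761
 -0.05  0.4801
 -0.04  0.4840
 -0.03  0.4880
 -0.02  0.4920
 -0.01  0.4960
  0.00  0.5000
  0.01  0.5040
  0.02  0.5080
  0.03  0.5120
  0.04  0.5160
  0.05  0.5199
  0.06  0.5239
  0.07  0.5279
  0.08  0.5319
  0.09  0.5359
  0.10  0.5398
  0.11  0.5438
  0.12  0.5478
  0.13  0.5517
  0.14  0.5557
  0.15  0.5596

σ√T = 0.14 × 1.5811 = 0.2214
d₁ = [ln(360/390) + (0.051 − 0.018 + 0.14²/2)·2.5] / 0.2214 = [-0.0800 + 0.1070] / 0.2214 = 0.1218 which rounds to 0.12
d₂ = d₁ − σ√T = 0.1218 − 0.2214 = -0.0996 which rounds to -0.10
e^(−qT) = e^(−0.018·2.5) = 0.9560;  e^(−rT) = e^(−0.051·2.5) = 0.8803
P = 390·0.8803·N(0.10) − 360·0.9560·N(-0.12) = 390·0.8803·0.5398 − 360·0.9560·0.4522 = 185.3225 − 155.6292 = 29.6934

£29.69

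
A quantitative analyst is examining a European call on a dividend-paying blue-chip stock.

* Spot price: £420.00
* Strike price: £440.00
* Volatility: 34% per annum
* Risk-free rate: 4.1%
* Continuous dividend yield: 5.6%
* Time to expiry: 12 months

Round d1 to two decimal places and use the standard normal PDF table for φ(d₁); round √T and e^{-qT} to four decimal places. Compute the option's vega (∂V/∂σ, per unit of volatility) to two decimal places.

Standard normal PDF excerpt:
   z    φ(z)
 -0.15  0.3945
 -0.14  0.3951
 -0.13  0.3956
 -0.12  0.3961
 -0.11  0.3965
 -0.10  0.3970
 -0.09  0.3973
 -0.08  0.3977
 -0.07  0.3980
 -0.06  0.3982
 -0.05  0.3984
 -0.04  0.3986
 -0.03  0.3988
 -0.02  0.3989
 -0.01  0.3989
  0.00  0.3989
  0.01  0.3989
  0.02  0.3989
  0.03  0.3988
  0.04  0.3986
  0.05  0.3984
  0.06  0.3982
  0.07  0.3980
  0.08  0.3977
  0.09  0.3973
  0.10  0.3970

158.41

σ√T = 0.34·√1 = 0.3400
d₁ = [ln(420/440) + (0.041 − 0.056 + 0.34²/2)·1] / 0.3400 = [-0.0465 + 0.0428] / 0.3400 = -0.0109 ⇒ -0.01
√T = √1 = 1.0000
φ(d₁) = φ(-0.01) = 0.3989
exp(−qT) = exp(−0.056·1) = 0.9455
vega = S·exp(−qT)·φ(d₁)·√T = 420·0.9455·0.3989·1.0000 = 158.4072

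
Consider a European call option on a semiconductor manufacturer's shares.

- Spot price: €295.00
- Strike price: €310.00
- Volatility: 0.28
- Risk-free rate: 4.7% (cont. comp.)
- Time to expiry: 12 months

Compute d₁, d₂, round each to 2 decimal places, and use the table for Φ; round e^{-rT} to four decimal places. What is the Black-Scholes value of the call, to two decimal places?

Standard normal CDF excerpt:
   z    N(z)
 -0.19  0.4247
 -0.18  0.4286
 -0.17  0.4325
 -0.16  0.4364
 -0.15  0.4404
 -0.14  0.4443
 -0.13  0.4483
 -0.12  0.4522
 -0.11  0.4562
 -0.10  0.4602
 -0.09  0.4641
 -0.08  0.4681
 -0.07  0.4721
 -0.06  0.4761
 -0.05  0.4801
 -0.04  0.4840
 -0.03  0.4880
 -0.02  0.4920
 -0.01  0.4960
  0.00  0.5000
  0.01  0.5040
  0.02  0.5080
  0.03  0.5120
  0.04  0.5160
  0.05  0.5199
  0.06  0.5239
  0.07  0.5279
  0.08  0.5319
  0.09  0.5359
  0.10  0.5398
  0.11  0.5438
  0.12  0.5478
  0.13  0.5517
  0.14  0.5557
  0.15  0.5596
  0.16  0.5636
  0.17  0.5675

σ√T = 0.28·√1 = 0.2800
d₁ = [ln(295/310) + (0.047 + 0.28²/2)·1] / 0.2800 = [-0.0496 + 0.0862] / 0.2800 = 0.1307 ⇒ 0.13
d₂ = d₁ − σ√T = 0.1307 − 0.2800 = -0.1493 ⇒ -0.15
e^(−rT) = e^(−0.047·1) = 0.9541
C = 295·N(0.13) − 310·0.9541·N(-0.15) = 295·0.5517 − 310·0.9541·0.4404 = 162.7515 − 130.2575 = 32.4940

€32.49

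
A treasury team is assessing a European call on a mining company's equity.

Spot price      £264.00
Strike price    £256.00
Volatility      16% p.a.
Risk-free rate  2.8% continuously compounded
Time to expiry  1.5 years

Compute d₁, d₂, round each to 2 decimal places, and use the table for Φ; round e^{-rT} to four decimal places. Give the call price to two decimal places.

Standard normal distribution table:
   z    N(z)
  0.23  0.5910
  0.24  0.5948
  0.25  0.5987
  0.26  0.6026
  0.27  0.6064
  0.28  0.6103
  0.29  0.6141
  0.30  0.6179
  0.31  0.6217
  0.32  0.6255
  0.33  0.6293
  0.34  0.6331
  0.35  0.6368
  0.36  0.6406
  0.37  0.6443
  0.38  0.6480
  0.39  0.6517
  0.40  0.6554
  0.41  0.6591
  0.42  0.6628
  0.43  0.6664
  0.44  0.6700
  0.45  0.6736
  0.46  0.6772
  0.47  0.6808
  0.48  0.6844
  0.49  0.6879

T = 1.5;  σ√T = 0.1960
d₁ = [ln(264/256) + (0.028 + 0.16²/2)·1.5] / 0.1960 = [0.0308 + 0.0612] / 0.1960 = 0.4693 ≈ 0.47
d₂ = d₁ − σ√T = 0.4693 − 0.1960 = 0.2734 ≈ 0.27
exp(−rT) = exp(−0.028·1.5) = 0.9589
C = 264·N(0.47) − 256·0.9589·N(0.27) = 264·0.6808 − 256·0.9589·0.6064 = 179.7312 − 148.8581 = 30.8731

£30.87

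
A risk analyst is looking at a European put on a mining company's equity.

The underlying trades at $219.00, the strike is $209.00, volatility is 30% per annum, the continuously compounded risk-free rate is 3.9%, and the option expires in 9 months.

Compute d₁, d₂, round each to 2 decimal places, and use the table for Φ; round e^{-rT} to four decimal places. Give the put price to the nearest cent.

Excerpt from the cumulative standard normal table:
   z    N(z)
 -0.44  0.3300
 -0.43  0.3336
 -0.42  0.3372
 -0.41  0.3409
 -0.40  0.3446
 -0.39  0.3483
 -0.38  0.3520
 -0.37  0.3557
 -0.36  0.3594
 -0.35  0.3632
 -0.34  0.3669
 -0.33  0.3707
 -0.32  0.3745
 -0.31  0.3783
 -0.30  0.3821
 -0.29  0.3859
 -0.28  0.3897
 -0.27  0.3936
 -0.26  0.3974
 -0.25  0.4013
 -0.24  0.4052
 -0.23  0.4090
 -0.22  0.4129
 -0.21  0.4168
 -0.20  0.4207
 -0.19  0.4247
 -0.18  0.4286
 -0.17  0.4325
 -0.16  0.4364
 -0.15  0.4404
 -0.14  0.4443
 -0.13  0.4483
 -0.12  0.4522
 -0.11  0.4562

T = 0.75;  σ√T = 0.2598
d₁ = [ln(219/209) + (0.039 + ½·0.3²)·0.75] / (σ√T) = (0.0467 + 0.0630) / 0.2598 = 0.4224 ⇒ 0.42
d₂ = 0.4224 − 0.2598 = 0.1626 ⇒ 0.16
e^(−rT) = e^(−0.039·0.75) = 0.9712
P = 209·0.9712·N(-0.16) − 219·N(-0.42) = 209·0.9712·0.4364 − 219·0.3372 = 88.5808 − 73.8468 = 14.7340

$14.73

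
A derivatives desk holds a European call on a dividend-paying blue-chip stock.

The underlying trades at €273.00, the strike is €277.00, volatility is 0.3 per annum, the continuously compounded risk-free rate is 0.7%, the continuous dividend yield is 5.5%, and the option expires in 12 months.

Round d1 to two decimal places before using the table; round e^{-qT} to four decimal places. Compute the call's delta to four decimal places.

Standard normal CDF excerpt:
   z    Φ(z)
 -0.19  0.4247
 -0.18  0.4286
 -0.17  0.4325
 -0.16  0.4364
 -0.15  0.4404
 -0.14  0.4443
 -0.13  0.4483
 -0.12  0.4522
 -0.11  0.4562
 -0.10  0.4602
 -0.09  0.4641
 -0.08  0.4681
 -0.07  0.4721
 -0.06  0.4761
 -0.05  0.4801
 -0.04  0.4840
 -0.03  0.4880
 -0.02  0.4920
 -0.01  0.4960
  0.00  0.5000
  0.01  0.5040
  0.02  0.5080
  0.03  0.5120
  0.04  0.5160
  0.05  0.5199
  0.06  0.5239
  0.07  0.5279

σ√T = 0.3·√1 = 0.3000
d₁ = [ln(273/277) + (0.007 − 0.055 + ½·0.3²)·1] / (σ√T) = (-0.0145 − 0.0030) / 0.3000 = -0.0585 which rounds to -0.06
N(d₁) = N(-0.06) = 0.4761
Δ_call = e^(−qT)·N(d₁) = 0.9465·0.4761 = 0.4506

0.4506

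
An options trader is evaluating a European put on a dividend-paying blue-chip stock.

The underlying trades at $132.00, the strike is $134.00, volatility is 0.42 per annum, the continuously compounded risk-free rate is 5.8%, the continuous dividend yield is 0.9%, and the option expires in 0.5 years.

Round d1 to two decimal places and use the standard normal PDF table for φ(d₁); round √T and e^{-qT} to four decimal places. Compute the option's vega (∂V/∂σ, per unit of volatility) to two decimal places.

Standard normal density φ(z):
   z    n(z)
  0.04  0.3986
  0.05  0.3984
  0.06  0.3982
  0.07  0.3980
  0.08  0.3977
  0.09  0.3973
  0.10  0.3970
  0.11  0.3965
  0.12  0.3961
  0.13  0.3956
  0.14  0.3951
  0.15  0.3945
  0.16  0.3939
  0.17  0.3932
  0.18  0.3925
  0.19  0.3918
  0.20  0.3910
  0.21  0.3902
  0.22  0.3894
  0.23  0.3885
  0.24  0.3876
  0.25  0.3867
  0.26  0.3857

36.47

σ√T = 0.42 × 0.7071 = 0.2970
ln(S/K) + (r − q + σ²/2)T = ln(132/134) + (0.058 − 0.009 + 0.42²/2)·0.5 = -0.0150 + 0.0686 = 0.0536
d₁ = 0.0536 / 0.2970 = 0.1804 which rounds to 0.18
√T = √0.5 = 0.7071
φ(d₁) = φ(0.18) = 0.3925
exp(−qT) = exp(−0.009·0.5) = 0.9955
vega = S·exp(−qT)·φ(d₁)·√T = 132·0.9955·0.3925·0.7071 = 36.4700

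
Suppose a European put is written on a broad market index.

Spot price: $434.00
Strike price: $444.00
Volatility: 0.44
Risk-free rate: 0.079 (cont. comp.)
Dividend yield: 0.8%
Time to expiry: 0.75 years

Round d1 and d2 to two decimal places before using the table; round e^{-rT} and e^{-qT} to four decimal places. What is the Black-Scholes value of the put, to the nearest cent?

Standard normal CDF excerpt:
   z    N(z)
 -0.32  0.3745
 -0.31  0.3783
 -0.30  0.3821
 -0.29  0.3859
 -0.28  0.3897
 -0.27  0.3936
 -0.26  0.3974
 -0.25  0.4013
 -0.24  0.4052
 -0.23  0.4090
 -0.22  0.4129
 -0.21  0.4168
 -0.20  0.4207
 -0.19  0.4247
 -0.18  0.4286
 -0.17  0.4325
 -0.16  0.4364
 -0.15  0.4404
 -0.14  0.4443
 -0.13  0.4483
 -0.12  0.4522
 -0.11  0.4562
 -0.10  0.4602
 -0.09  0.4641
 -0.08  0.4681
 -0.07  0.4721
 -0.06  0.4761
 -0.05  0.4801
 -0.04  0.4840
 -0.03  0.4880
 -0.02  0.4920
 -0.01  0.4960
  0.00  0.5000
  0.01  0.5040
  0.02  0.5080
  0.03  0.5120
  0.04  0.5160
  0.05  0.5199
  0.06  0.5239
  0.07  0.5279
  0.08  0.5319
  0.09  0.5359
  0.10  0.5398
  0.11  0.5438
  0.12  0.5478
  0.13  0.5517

σ√T = 0.44·√0.75 = 0.3811
d₁ = [ln(434/444) + (0.079 − 0.008 + 0.44²/2)·0.75] / 0.3811 = [-0.0228 + 0.1259] / 0.3811 = 0.2705 ≈ 0.27
d₂ = d₁ − σ√T = 0.2705 − 0.3811 = -0.1106 ≈ -0.11
exp(−qT) = exp(−0.008·0.75) = 0.9940;  exp(−rT) = exp(−0.079·0.75) = 0.9425
N(−d₂) = N(0.11) = 0.5438;  N(−d₁) = N(-0.27) = 0.3936
P = 444·0.9425·0.5438 − 434·0.9940·0.3936 = 227.5640 − 169.7975 = 57.7665

$57.77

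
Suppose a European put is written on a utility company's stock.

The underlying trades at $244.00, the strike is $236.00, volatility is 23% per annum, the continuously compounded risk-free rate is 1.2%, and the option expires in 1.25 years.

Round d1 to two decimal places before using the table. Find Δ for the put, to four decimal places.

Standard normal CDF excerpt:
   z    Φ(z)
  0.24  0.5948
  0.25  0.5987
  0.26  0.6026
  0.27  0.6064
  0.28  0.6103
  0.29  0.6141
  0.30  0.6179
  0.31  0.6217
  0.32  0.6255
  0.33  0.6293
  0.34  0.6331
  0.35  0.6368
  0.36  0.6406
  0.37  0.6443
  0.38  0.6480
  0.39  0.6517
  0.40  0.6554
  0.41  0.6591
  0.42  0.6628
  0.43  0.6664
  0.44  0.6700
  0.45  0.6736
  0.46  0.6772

-0.3745

T = 1.25;  σ√T = 0.2571
d₁ = [ln(244/236) + (0.012 + 0.23²/2)·1.25] / 0.2571 = [0.0333 + 0.0481] / 0.2571 = 0.3165 → 0.32
N(d₁) = N(0.32) = 0.6255
Δ_put = N(d₁) − 1 = 0.6255 − 1 = -0.3745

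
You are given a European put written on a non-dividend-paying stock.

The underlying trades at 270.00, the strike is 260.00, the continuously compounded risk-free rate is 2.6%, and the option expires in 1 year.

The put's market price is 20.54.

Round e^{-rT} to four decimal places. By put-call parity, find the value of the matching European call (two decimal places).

37.22

exp(−rT) = exp(−0.026·1) = 0.9743
Put-call parity: C − P = S − K·e^(−rT) = 270 − 260·0.9743 = 270 − 253.3180 = 16.6820
C = P + (C − P) = 20.54 + (16.6820) = 37.2220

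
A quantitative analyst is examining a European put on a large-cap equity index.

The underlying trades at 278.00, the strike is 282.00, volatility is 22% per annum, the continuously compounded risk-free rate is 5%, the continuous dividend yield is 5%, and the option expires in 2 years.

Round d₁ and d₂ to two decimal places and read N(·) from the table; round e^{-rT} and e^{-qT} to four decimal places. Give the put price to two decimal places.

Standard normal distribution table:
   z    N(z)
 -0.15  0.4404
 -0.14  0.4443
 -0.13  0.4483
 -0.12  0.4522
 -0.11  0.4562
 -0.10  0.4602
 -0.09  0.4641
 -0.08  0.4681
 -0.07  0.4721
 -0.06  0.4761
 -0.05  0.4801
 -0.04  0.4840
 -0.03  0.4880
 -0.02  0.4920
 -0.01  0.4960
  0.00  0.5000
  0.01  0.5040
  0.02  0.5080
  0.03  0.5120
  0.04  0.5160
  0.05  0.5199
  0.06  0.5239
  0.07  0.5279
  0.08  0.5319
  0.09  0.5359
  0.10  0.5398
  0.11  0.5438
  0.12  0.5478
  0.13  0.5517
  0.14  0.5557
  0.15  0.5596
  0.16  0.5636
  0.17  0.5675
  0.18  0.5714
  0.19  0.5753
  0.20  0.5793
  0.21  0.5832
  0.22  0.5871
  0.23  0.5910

σ√T = 0.22·√2 = 0.3111
d₁ = [ln(278/282) + (0.05 − 0.05 + 0.22²/2)·2] / 0.3111 = [-0.0143 + 0.0484] / 0.3111 = 0.1096 which rounds to 0.11
d₂ = d₁ − σ√T = 0.1096 − 0.3111 = -0.2015 which rounds to -0.20
e^(−qT) = e^(−0.05·2) = 0.9048;  e^(−rT) = e^(−0.05·2) = 0.9048
P = 282·0.9048·N(0.20) − 278·0.9048·N(-0.11) = 282·0.9048·0.5793 − 278·0.9048·0.4562 = 147.8105 − 114.7500 = 33.0605

33.06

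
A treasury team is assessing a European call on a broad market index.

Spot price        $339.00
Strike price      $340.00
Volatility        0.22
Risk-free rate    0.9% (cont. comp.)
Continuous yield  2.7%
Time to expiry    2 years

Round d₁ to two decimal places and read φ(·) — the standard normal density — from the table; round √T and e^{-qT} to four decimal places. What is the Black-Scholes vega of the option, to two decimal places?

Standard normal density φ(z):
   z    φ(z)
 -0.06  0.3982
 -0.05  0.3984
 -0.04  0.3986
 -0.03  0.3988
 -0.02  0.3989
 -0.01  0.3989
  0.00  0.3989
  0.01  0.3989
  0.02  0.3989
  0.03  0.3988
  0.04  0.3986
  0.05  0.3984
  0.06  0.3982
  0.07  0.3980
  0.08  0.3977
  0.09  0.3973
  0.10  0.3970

181.13

T = 2;  σ√T = 0.3111
ln(S/K) + (r − q + σ²/2)T = ln(339/340) + (0.009 − 0.027 + 0.22²/2)·2 = -0.0029 + 0.0124 = 0.0095
d₁ = 0.0095 / 0.3111 = 0.0304 which rounds to 0.03
√T = √2 = 1.4142
φ(d₁) = φ(0.03) = 0.3988
e^(−qT) = e^(−0.027·2) = 0.9474
vega = S·e^(−qT)·φ(d₁)·√T = 339·0.9474·0.3988·1.4142 = 181.1336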